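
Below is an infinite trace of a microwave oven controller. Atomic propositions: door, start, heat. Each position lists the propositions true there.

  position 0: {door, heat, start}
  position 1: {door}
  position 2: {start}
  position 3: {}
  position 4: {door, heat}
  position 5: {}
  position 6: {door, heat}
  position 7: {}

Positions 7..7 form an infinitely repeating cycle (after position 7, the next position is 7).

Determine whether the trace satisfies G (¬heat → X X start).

¬heat → X X start must hold at every position from 0 onward. It fails at position 1, so G (¬heat → X X start) is false.
Positions where ¬heat holds: 1, 2, 3, 5, 7.
Check X X start at each: 1→fails, 2→fails, 3→fails, 5→fails, 7→fails.

No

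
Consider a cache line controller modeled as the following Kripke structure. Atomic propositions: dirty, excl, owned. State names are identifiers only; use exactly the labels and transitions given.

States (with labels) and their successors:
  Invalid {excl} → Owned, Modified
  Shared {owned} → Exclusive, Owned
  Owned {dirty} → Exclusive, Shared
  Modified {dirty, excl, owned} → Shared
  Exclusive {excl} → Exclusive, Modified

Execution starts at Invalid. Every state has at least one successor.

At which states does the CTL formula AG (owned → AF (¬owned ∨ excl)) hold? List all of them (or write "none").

{Invalid, Shared, Owned, Modified, Exclusive}

States satisfying owned → AF (¬owned ∨ excl): {Invalid, Shared, Owned, Modified, Exclusive}.
States satisfying AG (owned → AF (¬owned ∨ excl)): {Invalid, Shared, Owned, Modified, Exclusive}.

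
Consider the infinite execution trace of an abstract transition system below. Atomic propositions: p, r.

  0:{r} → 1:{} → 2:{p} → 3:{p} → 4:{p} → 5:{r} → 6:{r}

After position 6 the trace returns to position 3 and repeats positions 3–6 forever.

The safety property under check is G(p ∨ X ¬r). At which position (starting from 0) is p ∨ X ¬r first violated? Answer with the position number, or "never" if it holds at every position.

Check p ∨ X ¬r at each position in order: 0 ✓, 1 ✓, 2 ✓, 3 ✓, 4 ✓.
At position 5 the labels are {r} and the next position 6 has {r}, so p ∨ X ¬r is false there. This is the first violation.

5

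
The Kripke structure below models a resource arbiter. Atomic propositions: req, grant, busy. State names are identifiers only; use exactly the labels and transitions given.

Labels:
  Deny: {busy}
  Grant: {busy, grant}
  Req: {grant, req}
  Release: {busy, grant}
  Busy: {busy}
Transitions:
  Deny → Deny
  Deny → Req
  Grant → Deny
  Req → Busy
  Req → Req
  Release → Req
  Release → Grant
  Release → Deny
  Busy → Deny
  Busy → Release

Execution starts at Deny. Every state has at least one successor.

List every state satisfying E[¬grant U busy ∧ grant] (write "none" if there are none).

{Grant, Release, Busy}

States satisfying ¬grant: {Deny, Busy}.
States satisfying busy ∧ grant: {Grant, Release}.
States satisfying E[¬grant U busy ∧ grant]: {Grant, Release, Busy}.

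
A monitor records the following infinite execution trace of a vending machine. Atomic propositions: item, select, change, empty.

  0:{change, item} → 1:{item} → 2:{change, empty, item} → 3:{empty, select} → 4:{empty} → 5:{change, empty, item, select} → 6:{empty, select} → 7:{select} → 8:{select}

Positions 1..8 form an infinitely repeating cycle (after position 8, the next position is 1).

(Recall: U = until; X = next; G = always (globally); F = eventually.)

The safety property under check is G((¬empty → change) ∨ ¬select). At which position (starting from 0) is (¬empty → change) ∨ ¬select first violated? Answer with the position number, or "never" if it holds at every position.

Check (¬empty → change) ∨ ¬select at each position in order: 0 ✓, 1 ✓, 2 ✓, 3 ✓, 4 ✓, 5 ✓, 6 ✓.
At position 7 the labels are {select}, so (¬empty → change) ∨ ¬select is false there. This is the first violation.

7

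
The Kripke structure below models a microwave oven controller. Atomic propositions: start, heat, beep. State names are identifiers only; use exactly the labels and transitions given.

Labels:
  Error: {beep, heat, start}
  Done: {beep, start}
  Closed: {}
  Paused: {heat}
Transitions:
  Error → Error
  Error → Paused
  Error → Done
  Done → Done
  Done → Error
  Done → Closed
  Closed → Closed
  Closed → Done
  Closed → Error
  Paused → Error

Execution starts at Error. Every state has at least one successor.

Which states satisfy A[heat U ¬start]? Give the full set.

States satisfying heat: {Error, Paused}.
States satisfying ¬start: {Closed, Paused}.
States satisfying A[heat U ¬start]: {Closed, Paused}.

{Closed, Paused}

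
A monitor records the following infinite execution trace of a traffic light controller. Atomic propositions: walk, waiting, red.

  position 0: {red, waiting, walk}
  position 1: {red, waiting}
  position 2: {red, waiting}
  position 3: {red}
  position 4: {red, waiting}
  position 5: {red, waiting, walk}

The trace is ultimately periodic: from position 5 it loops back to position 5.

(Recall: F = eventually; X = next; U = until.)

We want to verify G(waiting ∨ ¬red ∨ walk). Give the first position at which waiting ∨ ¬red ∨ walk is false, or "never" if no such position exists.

3

Check waiting ∨ ¬red ∨ walk at each position in order: 0 ✓, 1 ✓, 2 ✓.
At position 3 the labels are {red}, so waiting ∨ ¬red ∨ walk is false there. This is the first violation.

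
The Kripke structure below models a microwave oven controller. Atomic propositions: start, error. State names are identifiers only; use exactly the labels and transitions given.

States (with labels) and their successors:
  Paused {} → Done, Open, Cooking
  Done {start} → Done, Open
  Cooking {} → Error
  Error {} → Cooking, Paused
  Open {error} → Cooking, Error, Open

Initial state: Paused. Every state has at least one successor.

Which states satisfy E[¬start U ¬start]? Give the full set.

States satisfying ¬start: {Paused, Cooking, Error, Open}.
States satisfying E[¬start U ¬start]: {Paused, Cooking, Error, Open}.

{Paused, Cooking, Error, Open}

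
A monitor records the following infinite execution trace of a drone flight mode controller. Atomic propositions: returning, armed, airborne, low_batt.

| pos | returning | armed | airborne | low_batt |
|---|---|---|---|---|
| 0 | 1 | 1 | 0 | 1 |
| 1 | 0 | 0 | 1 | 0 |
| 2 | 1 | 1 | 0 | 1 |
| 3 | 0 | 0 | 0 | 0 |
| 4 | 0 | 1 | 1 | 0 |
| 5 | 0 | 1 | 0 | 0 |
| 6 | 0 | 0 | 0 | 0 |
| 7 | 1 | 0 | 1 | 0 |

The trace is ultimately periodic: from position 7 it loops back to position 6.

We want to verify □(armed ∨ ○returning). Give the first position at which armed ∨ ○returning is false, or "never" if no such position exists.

Check armed ∨ ○returning at each position in order: 0 ✓, 1 ✓, 2 ✓.
At position 3 the labels are {} and the next position 4 has {airborne, armed}, so armed ∨ ○returning is false there. This is the first violation.

3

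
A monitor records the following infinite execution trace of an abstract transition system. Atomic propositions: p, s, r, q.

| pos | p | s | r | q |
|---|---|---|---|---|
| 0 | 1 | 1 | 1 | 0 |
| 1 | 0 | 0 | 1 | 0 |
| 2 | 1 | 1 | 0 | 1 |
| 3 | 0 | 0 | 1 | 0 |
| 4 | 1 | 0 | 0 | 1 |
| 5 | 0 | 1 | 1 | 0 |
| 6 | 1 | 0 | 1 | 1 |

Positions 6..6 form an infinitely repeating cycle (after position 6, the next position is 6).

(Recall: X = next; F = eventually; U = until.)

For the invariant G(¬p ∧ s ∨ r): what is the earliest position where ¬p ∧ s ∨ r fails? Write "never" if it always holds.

Check ¬p ∧ s ∨ r at each position in order: 0 ✓, 1 ✓.
At position 2 the labels are {p, q, s}, so ¬p ∧ s ∨ r is false there. This is the first violation.

2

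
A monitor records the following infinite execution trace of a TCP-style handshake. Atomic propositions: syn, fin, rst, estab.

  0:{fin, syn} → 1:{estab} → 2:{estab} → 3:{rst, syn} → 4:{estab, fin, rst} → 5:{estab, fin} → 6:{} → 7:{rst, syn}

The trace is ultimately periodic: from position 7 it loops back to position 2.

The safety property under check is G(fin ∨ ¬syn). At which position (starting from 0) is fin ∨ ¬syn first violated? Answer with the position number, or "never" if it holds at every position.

Check fin ∨ ¬syn at each position in order: 0 ✓, 1 ✓, 2 ✓.
At position 3 the labels are {rst, syn}, so fin ∨ ¬syn is false there. This is the first violation.

3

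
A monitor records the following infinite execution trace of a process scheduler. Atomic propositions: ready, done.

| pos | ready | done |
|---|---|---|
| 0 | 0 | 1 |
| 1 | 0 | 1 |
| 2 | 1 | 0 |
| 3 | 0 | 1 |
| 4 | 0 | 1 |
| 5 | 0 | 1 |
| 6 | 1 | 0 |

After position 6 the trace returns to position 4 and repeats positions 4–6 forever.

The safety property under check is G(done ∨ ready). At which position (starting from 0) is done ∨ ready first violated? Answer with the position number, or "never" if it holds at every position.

never

done ∨ ready holds at every position 0..6, and those are all the positions the trace ever visits, so the invariant G(done ∨ ready) is never violated.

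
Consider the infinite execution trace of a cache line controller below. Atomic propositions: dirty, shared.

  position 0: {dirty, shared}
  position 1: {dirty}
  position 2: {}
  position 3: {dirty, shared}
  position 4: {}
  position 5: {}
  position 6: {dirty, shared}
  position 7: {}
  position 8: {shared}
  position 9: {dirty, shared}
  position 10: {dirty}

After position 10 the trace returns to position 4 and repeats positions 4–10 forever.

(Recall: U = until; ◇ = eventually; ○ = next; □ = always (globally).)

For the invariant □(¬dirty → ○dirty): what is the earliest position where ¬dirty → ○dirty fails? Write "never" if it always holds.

4

Check ¬dirty → ○dirty at each position in order: 0 ✓, 1 ✓, 2 ✓, 3 ✓.
At position 4 the labels are {} and the next position 5 has {}, so ¬dirty → ○dirty is false there. This is the first violation.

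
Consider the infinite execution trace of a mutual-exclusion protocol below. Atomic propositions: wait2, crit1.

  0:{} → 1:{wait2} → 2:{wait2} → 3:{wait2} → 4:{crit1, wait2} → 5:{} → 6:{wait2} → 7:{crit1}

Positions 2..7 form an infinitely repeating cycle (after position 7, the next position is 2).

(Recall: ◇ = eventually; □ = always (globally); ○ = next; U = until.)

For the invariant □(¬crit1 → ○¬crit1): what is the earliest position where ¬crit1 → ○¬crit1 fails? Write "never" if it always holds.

Check ¬crit1 → ○¬crit1 at each position in order: 0 ✓, 1 ✓, 2 ✓.
At position 3 the labels are {wait2} and the next position 4 has {crit1, wait2}, so ¬crit1 → ○¬crit1 is false there. This is the first violation.

3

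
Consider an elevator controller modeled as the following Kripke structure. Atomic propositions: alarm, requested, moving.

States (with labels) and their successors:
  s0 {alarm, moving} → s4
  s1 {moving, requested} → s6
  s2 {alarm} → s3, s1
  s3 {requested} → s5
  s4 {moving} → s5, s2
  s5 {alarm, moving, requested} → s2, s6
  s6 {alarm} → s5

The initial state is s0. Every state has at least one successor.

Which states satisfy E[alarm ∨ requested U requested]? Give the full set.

{s1, s2, s3, s5, s6}

States satisfying alarm ∨ requested: {s0, s1, s2, s3, s5, s6}.
States satisfying requested: {s1, s3, s5}.
States satisfying E[alarm ∨ requested U requested]: {s1, s2, s3, s5, s6}.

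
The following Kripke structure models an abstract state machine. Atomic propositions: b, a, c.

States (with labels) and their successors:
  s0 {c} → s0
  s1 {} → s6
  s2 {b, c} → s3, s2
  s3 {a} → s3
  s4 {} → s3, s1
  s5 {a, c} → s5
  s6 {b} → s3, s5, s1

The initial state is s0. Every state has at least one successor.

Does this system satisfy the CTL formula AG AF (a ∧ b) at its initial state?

States satisfying AF (a ∧ b): ∅.
States satisfying AG AF (a ∧ b): ∅.
s0 is reachable from s0 and violates AF (a ∧ b), so AG fails at s0.
s0 ∉ Sat(AG AF (a ∧ b)).

Does not hold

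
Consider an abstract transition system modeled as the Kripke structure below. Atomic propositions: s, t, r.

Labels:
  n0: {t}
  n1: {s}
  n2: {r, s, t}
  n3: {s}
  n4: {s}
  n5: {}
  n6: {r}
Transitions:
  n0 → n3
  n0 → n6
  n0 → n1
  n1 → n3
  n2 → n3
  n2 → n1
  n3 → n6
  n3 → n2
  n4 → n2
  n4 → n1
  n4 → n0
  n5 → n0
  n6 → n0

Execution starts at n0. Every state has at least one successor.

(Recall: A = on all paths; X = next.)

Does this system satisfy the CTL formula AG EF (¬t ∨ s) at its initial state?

Holds

States satisfying EF (¬t ∨ s): {n0, n1, n2, n3, n4, n5, n6}.
States satisfying AG EF (¬t ∨ s): {n0, n1, n2, n3, n4, n5, n6}.
Every state reachable from n0 satisfies EF (¬t ∨ s).
n0 ∈ Sat(AG EF (¬t ∨ s)).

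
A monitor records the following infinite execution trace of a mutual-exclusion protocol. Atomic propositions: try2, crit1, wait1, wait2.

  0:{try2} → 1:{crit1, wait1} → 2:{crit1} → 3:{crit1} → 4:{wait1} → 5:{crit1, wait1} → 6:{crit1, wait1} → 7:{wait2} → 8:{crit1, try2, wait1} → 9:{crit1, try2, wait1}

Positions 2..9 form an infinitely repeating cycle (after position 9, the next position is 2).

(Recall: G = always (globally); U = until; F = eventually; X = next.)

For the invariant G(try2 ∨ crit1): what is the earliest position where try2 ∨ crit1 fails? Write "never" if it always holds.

Check try2 ∨ crit1 at each position in order: 0 ✓, 1 ✓, 2 ✓, 3 ✓.
At position 4 the labels are {wait1}, so try2 ∨ crit1 is false there. This is the first violation.

4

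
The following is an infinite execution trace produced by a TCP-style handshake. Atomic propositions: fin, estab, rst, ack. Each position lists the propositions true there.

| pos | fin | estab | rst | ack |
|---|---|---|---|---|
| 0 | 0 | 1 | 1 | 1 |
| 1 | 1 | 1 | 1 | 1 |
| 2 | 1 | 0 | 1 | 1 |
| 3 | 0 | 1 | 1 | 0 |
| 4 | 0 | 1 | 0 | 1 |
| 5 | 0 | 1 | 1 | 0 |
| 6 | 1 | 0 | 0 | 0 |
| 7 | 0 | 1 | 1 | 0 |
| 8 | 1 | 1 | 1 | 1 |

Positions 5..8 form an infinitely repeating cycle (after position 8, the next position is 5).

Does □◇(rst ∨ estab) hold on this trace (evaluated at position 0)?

Yes

◇(rst ∨ estab) holds at every position 0..8, and those are all positions ever visited, so □◇(rst ∨ estab) holds.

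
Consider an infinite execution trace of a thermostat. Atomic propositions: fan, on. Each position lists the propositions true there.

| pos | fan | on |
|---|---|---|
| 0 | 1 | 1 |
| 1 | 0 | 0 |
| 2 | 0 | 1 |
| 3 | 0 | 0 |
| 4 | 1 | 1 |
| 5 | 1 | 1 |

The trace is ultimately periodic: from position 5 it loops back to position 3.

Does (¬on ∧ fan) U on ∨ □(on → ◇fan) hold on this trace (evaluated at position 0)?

Walking from position 0: on first holds at position 0, and ¬on ∧ fan holds at every earlier position along the way, so (¬on ∧ fan) U on holds.
on → ◇fan holds at every position 0..5, and those are all positions ever visited, so □(on → ◇fan) holds.
Positions where on holds: 0, 2, 4, 5.
Check ◇fan at each: 0→ok, 2→ok, 4→ok, 5→ok.
At position 0: (¬on ∧ fan) U on is true; □(on → ◇fan) is true; so (¬on ∧ fan) U on ∨ □(on → ◇fan) is true.

Satisfied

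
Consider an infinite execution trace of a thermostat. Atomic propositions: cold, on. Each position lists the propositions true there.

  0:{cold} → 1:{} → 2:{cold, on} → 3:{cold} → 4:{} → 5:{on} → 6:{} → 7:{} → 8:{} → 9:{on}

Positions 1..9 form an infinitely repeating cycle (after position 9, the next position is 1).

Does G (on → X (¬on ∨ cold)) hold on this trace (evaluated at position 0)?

on → X (¬on ∨ cold) holds at every position 0..9, and those are all positions ever visited, so G (on → X (¬on ∨ cold)) holds.
Positions where on holds: 2, 5, 9.
Check X (¬on ∨ cold) at each: 2→ok, 5→ok, 9→ok.

Yes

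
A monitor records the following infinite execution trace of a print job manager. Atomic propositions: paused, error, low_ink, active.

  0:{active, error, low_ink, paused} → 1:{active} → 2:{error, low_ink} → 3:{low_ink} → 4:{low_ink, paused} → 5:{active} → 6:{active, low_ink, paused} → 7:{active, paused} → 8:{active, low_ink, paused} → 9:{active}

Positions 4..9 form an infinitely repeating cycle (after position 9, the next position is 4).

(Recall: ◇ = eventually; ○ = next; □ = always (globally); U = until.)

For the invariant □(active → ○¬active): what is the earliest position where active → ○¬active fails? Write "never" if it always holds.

At position 0 the labels are {active, error, low_ink, paused} and the next position 1 has {active}, so active → ○¬active is false there. This is the first violation.

0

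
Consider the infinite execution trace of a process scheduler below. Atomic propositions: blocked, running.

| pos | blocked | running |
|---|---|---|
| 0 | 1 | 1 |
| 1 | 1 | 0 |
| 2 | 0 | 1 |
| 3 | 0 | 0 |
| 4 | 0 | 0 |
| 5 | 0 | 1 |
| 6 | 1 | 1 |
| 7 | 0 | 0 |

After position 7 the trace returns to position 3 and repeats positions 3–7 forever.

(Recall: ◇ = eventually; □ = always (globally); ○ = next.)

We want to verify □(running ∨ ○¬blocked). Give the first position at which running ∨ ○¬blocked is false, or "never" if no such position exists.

never

running ∨ ○¬blocked holds at every position 0..7, and those are all the positions the trace ever visits, so the invariant □(running ∨ ○¬blocked) is never violated.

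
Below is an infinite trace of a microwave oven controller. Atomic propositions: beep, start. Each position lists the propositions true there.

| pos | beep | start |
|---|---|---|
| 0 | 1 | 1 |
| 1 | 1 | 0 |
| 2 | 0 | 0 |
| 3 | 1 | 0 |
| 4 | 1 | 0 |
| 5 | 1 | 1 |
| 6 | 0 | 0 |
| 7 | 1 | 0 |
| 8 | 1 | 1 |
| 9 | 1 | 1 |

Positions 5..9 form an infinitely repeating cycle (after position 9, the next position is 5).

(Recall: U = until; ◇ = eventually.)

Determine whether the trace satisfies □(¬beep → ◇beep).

Satisfied

¬beep → ◇beep holds at every position 0..9, and those are all positions ever visited, so □(¬beep → ◇beep) holds.
Positions where ¬beep holds: 2, 6.
Check ◇beep at each: 2→ok, 6→ok.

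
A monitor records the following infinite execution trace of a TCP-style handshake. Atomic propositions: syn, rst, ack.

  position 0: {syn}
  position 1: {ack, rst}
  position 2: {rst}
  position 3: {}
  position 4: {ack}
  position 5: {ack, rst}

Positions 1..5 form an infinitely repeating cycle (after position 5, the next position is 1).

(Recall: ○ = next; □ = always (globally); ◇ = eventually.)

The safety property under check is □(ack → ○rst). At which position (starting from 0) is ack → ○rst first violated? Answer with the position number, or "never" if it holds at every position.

ack → ○rst holds at every position 0..5, and those are all the positions the trace ever visits, so the invariant □(ack → ○rst) is never violated.

never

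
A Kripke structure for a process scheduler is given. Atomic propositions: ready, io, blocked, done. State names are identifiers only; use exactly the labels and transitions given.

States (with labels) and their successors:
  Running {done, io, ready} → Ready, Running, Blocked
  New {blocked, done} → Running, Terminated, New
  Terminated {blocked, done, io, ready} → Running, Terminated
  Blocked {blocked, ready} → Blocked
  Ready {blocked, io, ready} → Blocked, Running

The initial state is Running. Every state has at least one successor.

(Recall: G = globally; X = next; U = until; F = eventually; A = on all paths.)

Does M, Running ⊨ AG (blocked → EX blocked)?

Holds

States satisfying blocked → EX blocked: {Running, New, Terminated, Blocked, Ready}.
States satisfying AG (blocked → EX blocked): {Running, New, Terminated, Blocked, Ready}.
Every state reachable from Running satisfies blocked → EX blocked.
Running ∈ Sat(AG (blocked → EX blocked)).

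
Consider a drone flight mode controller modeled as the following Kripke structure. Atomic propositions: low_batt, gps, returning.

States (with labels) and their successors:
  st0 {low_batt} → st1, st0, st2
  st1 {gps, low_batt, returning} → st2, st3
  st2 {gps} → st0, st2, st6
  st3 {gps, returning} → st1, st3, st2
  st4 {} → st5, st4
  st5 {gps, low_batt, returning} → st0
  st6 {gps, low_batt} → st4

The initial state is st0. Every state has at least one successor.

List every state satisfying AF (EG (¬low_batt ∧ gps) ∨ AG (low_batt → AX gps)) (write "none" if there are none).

{st1, st2, st3}

States satisfying EG (¬low_batt ∧ gps) ∨ AG (low_batt → AX gps): {st2, st3}.
States satisfying AF (EG (¬low_batt ∧ gps) ∨ AG (low_batt → AX gps)): {st1, st2, st3}.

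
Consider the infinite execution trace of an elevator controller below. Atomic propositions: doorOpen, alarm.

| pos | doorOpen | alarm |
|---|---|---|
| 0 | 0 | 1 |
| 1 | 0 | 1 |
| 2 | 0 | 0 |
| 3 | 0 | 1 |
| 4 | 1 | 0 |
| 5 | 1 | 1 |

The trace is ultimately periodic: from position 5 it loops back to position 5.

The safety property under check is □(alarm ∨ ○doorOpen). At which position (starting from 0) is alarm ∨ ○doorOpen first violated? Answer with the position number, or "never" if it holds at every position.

Check alarm ∨ ○doorOpen at each position in order: 0 ✓, 1 ✓.
At position 2 the labels are {} and the next position 3 has {alarm}, so alarm ∨ ○doorOpen is false there. This is the first violation.

2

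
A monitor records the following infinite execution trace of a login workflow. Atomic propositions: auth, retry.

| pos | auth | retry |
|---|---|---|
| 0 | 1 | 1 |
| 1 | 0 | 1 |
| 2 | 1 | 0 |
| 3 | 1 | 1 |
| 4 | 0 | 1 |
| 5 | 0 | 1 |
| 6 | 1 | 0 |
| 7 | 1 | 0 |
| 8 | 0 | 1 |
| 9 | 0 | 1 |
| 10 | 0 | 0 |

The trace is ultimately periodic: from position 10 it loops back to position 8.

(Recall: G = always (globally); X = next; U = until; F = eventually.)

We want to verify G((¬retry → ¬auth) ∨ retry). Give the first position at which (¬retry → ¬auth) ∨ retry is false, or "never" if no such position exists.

2

Check (¬retry → ¬auth) ∨ retry at each position in order: 0 ✓, 1 ✓.
At position 2 the labels are {auth}, so (¬retry → ¬auth) ∨ retry is false there. This is the first violation.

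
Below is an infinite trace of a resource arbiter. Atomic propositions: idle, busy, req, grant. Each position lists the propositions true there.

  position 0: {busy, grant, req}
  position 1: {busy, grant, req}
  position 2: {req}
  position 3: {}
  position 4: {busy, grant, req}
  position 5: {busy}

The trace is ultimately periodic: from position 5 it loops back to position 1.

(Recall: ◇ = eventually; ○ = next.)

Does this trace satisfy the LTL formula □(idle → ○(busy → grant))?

idle → ○(busy → grant) holds at every position 0..5, and those are all positions ever visited, so □(idle → ○(busy → grant)) holds.

Holds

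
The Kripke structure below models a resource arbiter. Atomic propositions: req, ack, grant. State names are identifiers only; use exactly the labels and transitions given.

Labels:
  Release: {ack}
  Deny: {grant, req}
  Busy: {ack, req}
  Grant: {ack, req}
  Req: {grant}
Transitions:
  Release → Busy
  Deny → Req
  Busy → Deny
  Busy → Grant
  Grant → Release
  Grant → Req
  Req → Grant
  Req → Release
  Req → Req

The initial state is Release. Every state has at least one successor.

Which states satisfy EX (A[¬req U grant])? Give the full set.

States satisfying A[¬req U grant]: {Deny, Req}.
States satisfying EX (A[¬req U grant]): {Deny, Busy, Grant, Req}.

{Deny, Busy, Grant, Req}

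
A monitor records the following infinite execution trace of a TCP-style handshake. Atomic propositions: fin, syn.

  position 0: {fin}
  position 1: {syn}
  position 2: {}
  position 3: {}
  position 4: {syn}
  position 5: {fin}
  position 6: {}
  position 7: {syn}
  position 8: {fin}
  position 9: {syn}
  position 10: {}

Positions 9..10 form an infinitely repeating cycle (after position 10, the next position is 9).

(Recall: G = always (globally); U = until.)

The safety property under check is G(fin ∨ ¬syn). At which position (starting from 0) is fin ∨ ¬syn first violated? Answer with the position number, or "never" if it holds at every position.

Check fin ∨ ¬syn at each position in order: 0 ✓.
At position 1 the labels are {syn}, so fin ∨ ¬syn is false there. This is the first violation.

1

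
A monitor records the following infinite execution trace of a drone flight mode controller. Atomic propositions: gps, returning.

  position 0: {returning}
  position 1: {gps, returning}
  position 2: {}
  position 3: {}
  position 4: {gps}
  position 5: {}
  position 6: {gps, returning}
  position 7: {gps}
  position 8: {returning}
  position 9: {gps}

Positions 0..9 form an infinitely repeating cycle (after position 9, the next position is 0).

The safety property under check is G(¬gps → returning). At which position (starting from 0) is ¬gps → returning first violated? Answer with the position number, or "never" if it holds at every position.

Check ¬gps → returning at each position in order: 0 ✓, 1 ✓.
At position 2 the labels are {}, so ¬gps → returning is false there. This is the first violation.

2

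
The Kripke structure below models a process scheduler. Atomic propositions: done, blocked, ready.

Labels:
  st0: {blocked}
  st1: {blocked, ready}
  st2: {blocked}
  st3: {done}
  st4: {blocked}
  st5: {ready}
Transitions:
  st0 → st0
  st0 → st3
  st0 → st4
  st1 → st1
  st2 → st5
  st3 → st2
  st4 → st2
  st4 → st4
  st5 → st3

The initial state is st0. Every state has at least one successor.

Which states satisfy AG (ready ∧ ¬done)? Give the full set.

{st1}

States satisfying ready ∧ ¬done: {st1, st5}.
States satisfying AG (ready ∧ ¬done): {st1}.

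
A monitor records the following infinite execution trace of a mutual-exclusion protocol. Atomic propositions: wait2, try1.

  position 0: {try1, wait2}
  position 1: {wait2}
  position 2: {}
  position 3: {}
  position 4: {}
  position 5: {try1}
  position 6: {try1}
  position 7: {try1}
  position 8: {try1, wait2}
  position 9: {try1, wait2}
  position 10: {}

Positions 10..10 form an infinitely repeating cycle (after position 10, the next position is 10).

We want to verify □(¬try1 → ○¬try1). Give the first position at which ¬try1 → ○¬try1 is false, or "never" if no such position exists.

4

Check ¬try1 → ○¬try1 at each position in order: 0 ✓, 1 ✓, 2 ✓, 3 ✓.
At position 4 the labels are {} and the next position 5 has {try1}, so ¬try1 → ○¬try1 is false there. This is the first violation.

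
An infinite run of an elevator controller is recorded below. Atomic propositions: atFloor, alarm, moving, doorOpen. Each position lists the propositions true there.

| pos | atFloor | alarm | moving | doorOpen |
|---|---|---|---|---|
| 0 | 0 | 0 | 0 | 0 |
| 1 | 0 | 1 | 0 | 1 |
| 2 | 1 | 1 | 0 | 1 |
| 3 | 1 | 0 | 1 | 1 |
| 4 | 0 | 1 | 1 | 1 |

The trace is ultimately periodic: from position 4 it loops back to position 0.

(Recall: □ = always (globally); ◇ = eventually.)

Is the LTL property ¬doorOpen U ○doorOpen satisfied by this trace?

Satisfied

Walking from position 0: ○doorOpen first holds at position 0, and ¬doorOpen holds at every earlier position along the way, so ¬doorOpen U ○doorOpen holds.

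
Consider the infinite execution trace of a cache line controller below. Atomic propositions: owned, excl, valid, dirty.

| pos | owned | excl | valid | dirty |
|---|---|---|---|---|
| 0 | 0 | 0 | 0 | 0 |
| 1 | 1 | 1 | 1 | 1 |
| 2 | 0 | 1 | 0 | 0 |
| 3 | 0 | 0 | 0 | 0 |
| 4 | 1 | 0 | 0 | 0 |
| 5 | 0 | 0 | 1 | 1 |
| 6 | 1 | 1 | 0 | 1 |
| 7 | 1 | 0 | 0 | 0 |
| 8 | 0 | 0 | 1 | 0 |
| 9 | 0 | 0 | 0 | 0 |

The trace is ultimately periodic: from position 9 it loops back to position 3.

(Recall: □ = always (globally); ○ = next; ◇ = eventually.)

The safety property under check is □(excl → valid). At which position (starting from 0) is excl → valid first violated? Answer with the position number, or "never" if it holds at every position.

Check excl → valid at each position in order: 0 ✓, 1 ✓.
At position 2 the labels are {excl}, so excl → valid is false there. This is the first violation.

2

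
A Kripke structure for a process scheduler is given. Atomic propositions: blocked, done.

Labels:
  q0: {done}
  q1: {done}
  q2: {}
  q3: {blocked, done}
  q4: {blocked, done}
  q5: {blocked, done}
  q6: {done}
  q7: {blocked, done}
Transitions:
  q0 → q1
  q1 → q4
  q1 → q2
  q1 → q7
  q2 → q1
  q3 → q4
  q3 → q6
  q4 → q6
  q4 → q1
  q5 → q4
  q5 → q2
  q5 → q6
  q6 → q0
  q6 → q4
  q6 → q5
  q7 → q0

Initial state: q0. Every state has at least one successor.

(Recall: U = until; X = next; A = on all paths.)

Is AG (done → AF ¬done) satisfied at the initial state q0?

Violated

States satisfying done → AF ¬done: {q2}.
States satisfying AG (done → AF ¬done): ∅.
q0 is reachable from q0 and violates done → AF ¬done, so AG fails at q0.
q0 ∉ Sat(AG (done → AF ¬done)).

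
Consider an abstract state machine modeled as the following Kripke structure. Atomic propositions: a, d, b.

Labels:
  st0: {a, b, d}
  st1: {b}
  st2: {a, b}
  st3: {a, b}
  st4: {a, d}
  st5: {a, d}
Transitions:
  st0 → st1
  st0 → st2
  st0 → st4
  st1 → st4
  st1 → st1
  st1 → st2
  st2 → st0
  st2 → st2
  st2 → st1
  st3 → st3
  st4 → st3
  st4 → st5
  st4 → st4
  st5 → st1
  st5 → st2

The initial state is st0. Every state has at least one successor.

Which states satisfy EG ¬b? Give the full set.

{st4}

States satisfying ¬b: {st4, st5}.
States satisfying EG ¬b: {st4}.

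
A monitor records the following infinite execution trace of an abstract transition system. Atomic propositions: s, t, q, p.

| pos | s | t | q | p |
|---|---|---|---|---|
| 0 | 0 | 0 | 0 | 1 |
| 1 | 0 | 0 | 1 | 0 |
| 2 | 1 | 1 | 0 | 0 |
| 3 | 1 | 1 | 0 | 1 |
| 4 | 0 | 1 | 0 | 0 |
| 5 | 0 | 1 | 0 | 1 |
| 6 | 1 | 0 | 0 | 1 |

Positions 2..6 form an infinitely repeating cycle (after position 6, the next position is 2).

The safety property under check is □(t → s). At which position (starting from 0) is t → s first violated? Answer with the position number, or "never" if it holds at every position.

4

Check t → s at each position in order: 0 ✓, 1 ✓, 2 ✓, 3 ✓.
At position 4 the labels are {t}, so t → s is false there. This is the first violation.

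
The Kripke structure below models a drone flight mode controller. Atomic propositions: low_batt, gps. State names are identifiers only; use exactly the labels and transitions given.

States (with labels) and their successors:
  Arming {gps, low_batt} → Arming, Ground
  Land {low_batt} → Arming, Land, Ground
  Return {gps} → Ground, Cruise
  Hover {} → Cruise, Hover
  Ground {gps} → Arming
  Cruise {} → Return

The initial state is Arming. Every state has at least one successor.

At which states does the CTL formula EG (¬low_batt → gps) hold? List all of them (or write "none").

{Arming, Land, Return, Ground}

States satisfying ¬low_batt → gps: {Arming, Land, Return, Ground}.
States satisfying EG (¬low_batt → gps): {Arming, Land, Return, Ground}.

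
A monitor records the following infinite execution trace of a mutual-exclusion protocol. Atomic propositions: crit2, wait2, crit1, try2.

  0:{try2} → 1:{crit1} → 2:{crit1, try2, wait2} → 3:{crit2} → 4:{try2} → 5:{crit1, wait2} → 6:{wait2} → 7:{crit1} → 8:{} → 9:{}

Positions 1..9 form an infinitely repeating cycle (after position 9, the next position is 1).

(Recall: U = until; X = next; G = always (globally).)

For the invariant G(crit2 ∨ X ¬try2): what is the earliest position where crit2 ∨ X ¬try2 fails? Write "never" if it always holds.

Check crit2 ∨ X ¬try2 at each position in order: 0 ✓.
At position 1 the labels are {crit1} and the next position 2 has {crit1, try2, wait2}, so crit2 ∨ X ¬try2 is false there. This is the first violation.

1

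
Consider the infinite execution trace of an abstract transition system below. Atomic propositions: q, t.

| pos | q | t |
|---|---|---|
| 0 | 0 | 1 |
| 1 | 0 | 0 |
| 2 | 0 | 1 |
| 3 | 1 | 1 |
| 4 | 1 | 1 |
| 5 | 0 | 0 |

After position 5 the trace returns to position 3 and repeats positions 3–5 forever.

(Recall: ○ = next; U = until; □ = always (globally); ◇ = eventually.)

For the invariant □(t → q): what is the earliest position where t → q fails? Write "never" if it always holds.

At position 0 the labels are {t}, so t → q is false there. This is the first violation.

0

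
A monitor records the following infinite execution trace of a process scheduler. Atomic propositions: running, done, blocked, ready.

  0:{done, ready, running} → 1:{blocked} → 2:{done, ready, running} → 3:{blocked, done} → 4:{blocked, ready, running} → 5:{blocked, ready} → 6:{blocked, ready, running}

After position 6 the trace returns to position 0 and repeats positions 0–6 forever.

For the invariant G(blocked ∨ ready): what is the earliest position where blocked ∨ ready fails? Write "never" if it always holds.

never

blocked ∨ ready holds at every position 0..6, and those are all the positions the trace ever visits, so the invariant G(blocked ∨ ready) is never violated.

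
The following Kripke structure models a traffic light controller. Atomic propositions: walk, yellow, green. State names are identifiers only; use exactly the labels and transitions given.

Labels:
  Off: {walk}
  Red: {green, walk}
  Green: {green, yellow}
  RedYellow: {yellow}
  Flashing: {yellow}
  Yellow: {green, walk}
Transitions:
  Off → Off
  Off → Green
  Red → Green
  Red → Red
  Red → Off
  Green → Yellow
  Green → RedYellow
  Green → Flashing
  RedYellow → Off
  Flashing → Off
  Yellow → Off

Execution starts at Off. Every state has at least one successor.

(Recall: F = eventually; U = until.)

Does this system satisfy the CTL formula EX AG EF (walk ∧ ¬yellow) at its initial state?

Satisfied

States satisfying AG EF (walk ∧ ¬yellow): {Off, Red, Green, RedYellow, Flashing, Yellow}.
States satisfying EX AG EF (walk ∧ ¬yellow): {Off, Red, Green, RedYellow, Flashing, Yellow}.
Off ∈ Sat(EX AG EF (walk ∧ ¬yellow)).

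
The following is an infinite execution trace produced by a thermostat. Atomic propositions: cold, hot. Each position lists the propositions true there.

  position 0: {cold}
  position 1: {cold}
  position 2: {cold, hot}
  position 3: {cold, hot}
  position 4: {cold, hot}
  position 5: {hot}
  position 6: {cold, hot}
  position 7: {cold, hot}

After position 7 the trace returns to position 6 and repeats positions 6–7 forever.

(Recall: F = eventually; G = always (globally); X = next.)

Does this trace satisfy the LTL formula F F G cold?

F G cold holds at position 0, which is reachable from 0, so F F G cold holds.

Satisfied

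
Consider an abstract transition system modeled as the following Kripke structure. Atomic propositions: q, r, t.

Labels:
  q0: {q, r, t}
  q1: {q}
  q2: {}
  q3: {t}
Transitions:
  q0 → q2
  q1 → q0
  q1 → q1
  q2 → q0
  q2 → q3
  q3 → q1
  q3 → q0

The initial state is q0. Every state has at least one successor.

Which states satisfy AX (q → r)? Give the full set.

{q0, q2}

States satisfying q → r: {q0, q2, q3}.
States satisfying AX (q → r): {q0, q2}.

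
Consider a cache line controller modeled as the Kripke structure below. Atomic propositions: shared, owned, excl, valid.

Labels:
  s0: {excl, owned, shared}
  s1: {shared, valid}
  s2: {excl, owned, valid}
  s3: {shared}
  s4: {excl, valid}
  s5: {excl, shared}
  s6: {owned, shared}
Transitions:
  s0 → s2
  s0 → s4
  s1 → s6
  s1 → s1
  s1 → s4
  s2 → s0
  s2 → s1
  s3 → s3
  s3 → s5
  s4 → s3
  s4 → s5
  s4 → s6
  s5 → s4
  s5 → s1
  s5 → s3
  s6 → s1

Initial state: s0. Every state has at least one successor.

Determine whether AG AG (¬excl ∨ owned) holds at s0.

Violated

States satisfying AG (¬excl ∨ owned): ∅.
States satisfying AG AG (¬excl ∨ owned): ∅.
s0 is reachable from s0 and violates AG (¬excl ∨ owned), so AG fails at s0.
s0 ∉ Sat(AG AG (¬excl ∨ owned)).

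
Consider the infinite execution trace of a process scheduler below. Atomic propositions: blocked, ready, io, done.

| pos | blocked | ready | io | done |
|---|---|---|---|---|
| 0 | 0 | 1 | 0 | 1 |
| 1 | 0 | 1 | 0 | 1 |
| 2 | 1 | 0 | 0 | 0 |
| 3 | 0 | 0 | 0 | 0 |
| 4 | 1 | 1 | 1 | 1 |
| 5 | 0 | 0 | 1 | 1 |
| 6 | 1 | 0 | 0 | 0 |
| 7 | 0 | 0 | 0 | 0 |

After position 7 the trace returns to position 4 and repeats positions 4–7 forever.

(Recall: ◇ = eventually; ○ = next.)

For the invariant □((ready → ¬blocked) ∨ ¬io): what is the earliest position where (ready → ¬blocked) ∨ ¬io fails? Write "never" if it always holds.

4

Check (ready → ¬blocked) ∨ ¬io at each position in order: 0 ✓, 1 ✓, 2 ✓, 3 ✓.
At position 4 the labels are {blocked, done, io, ready}, so (ready → ¬blocked) ∨ ¬io is false there. This is the first violation.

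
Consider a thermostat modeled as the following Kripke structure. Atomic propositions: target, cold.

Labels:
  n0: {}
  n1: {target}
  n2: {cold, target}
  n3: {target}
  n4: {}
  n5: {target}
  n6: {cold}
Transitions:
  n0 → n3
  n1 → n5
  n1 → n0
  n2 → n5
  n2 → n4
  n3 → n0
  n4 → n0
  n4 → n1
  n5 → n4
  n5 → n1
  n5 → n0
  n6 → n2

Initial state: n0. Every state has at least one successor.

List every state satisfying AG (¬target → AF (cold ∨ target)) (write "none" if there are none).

States satisfying ¬target → AF (cold ∨ target): {n0, n1, n2, n3, n4, n5, n6}.
States satisfying AG (¬target → AF (cold ∨ target)): {n0, n1, n2, n3, n4, n5, n6}.

{n0, n1, n2, n3, n4, n5, n6}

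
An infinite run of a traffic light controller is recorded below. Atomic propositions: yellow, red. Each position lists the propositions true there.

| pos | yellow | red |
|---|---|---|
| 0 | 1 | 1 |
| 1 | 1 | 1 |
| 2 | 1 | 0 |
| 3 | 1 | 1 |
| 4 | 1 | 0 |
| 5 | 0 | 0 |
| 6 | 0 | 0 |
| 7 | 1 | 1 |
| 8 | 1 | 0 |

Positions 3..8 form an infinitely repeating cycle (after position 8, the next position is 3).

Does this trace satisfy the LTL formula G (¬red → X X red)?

Does not hold

¬red → X X red must hold at every position from 0 onward. It fails at position 2, so G (¬red → X X red) is false.
Positions where ¬red holds: 2, 4, 5, 6, 8.
Check X X red at each: 2→fails, 4→fails, 5→ok, 6→fails, 8→fails.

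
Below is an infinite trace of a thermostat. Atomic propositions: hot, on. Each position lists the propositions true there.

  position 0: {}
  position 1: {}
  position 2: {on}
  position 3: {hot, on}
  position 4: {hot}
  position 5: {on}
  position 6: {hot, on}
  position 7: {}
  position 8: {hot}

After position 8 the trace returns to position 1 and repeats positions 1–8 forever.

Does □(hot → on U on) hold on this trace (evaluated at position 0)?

hot → on U on must hold at every position from 0 onward. It fails at position 4, so □(hot → on U on) is false.
Positions where hot holds: 3, 4, 6, 8.
Check on U on at each: 3→ok, 4→fails, 6→ok, 8→fails.

Does not hold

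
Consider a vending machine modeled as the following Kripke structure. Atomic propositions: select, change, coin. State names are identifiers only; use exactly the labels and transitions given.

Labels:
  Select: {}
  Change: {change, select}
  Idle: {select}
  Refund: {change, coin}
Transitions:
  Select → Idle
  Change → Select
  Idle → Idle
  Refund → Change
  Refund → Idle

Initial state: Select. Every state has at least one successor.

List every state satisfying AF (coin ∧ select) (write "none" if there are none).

none

States satisfying coin ∧ select: ∅.
States satisfying AF (coin ∧ select): ∅.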